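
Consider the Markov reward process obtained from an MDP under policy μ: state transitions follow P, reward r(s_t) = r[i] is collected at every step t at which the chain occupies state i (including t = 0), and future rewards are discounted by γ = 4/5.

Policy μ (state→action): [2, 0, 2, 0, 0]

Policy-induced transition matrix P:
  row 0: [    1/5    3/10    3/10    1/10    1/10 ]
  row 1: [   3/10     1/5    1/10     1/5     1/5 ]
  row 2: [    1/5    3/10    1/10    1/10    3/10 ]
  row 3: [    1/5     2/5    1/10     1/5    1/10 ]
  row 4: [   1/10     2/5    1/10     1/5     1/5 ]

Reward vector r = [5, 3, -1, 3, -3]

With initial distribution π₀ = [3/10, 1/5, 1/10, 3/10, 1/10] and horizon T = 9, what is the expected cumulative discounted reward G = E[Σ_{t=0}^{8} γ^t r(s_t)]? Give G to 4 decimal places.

t=0: π = [0.3000, 0.2000, 0.1000, 0.3000, 0.1000], E[r] = 2.6000, γ^t·E[r] = 2.600000, running G = 2.600000
t=1: π = [0.2100, 0.3200, 0.1600, 0.1600, 0.1500], E[r] = 1.8800, γ^t·E[r] = 1.504000, running G = 4.104000
t=2: π = [0.2170, 0.2990, 0.1420, 0.1630, 0.1790], E[r] = 1.7920, γ^t·E[r] = 1.146880, running G = 5.250880
t=3: π = [0.2120, 0.3043, 0.1434, 0.1641, 0.1762], E[r] = 1.7932, γ^t·E[r] = 0.918118, running G = 6.168998
t=4: π = [0.2128, 0.3036, 0.1424, 0.1645, 0.1767], E[r] = 1.7956, γ^t·E[r] = 0.735494, running G = 6.904493
t=5: π = [0.2127, 0.3038, 0.1426, 0.1645, 0.1765], E[r] = 1.7960, γ^t·E[r] = 0.588529, running G = 7.493022
t=6: π = [0.2127, 0.3037, 0.1425, 0.1645, 0.1765], E[r] = 1.7961, γ^t·E[r] = 0.470827, running G = 7.963848
t=7: π = [0.2127, 0.3037, 0.1425, 0.1645, 0.1765], E[r] = 1.7961, γ^t·E[r] = 0.376660, running G = 8.340508
t=8: π = [0.2127, 0.3037, 0.1425, 0.1645, 0.1765], E[r] = 1.7961, γ^t·E[r] = 0.301328, running G = 8.641836

G = 8.6418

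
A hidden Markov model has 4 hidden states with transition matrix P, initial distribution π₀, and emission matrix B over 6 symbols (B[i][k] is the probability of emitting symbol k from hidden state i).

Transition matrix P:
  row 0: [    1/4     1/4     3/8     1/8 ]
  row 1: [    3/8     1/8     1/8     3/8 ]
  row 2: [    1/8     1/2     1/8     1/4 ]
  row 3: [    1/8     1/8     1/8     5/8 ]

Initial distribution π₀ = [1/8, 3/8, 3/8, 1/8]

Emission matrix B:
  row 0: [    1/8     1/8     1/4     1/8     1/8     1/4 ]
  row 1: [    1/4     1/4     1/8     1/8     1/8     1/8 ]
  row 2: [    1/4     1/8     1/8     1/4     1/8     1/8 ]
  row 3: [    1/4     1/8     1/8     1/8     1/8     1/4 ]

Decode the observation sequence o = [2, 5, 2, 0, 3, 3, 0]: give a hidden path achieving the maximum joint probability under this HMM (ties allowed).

t=0: δ = [3.125e-02, 4.688e-02, 4.688e-02, 1.562e-02]  (obs o_0=2)
t=1: δ = [4.395e-03, 2.930e-03, 1.465e-03, 4.395e-03]  ψ = [1, 2, 0, 1]  (obs o_1=5)
t=2: δ = [2.747e-04, 1.373e-04, 2.060e-04, 3.433e-04]  ψ = [0, 0, 0, 3]  (obs o_2=2)
t=3: δ = [8.583e-06, 2.575e-05, 2.575e-05, 5.364e-05]  ψ = [0, 2, 0, 3]  (obs o_3=0)
t=4: δ = [1.207e-06, 1.609e-06, 1.676e-06, 4.191e-06]  ψ = [1, 2, 3, 3]  (obs o_4=3)
t=5: δ = [7.544e-08, 1.048e-07, 1.310e-07, 3.274e-07]  ψ = [1, 2, 3, 3]  (obs o_5=3)
t=6: δ = [5.116e-09, 1.637e-08, 1.023e-08, 5.116e-08]  ψ = [3, 2, 3, 3]  (obs o_6=0)
backtrack: best end state = 3; path = [1, 3, 3, 3, 3, 3, 3]

path = [1, 3, 3, 3, 3, 3, 3]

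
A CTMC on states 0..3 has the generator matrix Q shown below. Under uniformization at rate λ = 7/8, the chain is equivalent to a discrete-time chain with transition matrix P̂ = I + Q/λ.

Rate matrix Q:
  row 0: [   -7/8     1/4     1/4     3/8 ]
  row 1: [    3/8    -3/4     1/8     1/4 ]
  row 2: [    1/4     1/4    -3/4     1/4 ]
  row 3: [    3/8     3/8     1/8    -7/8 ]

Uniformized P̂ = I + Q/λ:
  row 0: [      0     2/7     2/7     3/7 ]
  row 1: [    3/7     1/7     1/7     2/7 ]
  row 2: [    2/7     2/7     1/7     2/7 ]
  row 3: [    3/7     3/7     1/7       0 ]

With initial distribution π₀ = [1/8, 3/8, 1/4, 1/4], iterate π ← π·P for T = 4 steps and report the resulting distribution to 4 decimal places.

t=0: π = [0.1250, 0.3750, 0.2500, 0.2500]
t=1: π = [0.3393, 0.2679, 0.1607, 0.2321]
t=2: π = [0.2602, 0.2806, 0.1913, 0.2679]
t=3: π = [0.2897, 0.2839, 0.1800, 0.2464]
t=4: π = [0.2787, 0.2804, 0.1842, 0.2567]

π = [0.2787, 0.2804, 0.1842, 0.2567]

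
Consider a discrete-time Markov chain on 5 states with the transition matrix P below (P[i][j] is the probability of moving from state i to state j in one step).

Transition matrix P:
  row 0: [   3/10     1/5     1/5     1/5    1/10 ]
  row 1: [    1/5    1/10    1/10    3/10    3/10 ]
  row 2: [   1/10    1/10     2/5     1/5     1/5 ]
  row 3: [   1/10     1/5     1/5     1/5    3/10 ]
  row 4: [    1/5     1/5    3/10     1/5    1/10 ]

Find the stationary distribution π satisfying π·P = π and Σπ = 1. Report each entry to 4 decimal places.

Balance equations π_j = Σ_i π_i·P[i][j]:
  π_0 = 3/10·π_0 + 1/5·π_1 + 1/10·π_2 + 1/10·π_3 + 1/5·π_4
  π_1 = 1/5·π_0 + 1/10·π_1 + 1/10·π_2 + 1/5·π_3 + 1/5·π_4
  π_2 = 1/5·π_0 + 1/10·π_1 + 2/5·π_2 + 1/5·π_3 + 3/10·π_4
  π_3 = 1/5·π_0 + 3/10·π_1 + 1/5·π_2 + 1/5·π_3 + 1/5·π_4
  normalize: π_0 + π_1 + π_2 + π_3 + π_4 = 1
Solving the linear system gives exactly π = [1463/8612, 683/4306, 1099/4306, 1859/8612, 863/4306].

π = [0.1699, 0.1586, 0.2552, 0.2159, 0.2004]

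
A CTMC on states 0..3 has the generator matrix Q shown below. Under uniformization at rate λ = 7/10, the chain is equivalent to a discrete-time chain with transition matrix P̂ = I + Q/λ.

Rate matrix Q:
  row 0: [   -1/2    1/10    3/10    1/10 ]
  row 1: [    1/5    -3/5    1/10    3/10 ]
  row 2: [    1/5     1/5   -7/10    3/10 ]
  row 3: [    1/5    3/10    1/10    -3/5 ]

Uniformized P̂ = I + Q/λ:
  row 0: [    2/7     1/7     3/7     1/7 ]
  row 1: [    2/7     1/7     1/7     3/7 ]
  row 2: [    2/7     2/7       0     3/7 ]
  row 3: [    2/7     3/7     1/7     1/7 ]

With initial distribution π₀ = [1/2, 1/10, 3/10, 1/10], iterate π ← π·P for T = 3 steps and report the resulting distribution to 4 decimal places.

t=0: π = [0.5000, 0.1000, 0.3000, 0.1000]
t=1: π = [0.2857, 0.2143, 0.2429, 0.2571]
t=2: π = [0.2857, 0.2510, 0.1898, 0.2735]
t=3: π = [0.2857, 0.2481, 0.1974, 0.2688]

π = [0.2857, 0.2481, 0.1974, 0.2688]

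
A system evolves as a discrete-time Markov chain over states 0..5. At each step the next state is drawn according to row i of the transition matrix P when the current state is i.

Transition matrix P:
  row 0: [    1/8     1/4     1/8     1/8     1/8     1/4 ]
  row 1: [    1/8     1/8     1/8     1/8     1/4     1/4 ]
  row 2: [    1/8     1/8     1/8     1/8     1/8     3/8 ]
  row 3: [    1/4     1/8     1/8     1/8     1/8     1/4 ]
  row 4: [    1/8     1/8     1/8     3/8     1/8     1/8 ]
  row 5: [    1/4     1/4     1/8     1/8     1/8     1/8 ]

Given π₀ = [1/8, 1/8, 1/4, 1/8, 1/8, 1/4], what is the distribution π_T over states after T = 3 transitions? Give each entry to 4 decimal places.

π = [0.1724, 0.1741, 0.1250, 0.1616, 0.1470, 0.2200]

t=0: π = [0.1250, 0.1250, 0.2500, 0.1250, 0.1250, 0.2500]
t=1: π = [0.1719, 0.1719, 0.1250, 0.1563, 0.1406, 0.2344]
t=2: π = [0.1738, 0.1758, 0.1250, 0.1602, 0.1465, 0.2188]
t=3: π = [0.1724, 0.1741, 0.1250, 0.1616, 0.1470, 0.2200]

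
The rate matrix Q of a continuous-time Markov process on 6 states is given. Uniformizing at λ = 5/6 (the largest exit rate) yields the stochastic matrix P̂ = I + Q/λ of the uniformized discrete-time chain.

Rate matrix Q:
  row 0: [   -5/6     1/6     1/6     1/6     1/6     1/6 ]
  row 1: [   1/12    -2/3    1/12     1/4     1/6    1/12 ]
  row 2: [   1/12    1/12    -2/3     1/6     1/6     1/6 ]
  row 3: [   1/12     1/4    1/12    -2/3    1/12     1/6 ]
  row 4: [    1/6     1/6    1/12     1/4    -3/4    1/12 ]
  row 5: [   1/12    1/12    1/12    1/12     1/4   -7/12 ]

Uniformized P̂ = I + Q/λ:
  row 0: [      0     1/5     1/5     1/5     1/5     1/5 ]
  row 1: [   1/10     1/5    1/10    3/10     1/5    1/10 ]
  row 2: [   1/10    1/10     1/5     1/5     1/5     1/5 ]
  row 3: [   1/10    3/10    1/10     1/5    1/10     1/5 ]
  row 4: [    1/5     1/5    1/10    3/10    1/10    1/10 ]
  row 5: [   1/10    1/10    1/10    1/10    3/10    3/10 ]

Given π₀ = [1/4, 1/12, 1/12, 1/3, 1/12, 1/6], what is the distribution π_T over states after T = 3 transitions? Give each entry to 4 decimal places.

π = [0.1073, 0.1915, 0.1231, 0.2188, 0.1781, 0.1813]

t=0: π = [0.2500, 0.0833, 0.0833, 0.3333, 0.0833, 0.1667]
t=1: π = [0.0833, 0.2083, 0.1333, 0.2000, 0.1750, 0.2000]
t=2: π = [0.1092, 0.1867, 0.1217, 0.2183, 0.1825, 0.1817]
t=3: π = [0.1073, 0.1915, 0.1231, 0.2188, 0.1781, 0.1813]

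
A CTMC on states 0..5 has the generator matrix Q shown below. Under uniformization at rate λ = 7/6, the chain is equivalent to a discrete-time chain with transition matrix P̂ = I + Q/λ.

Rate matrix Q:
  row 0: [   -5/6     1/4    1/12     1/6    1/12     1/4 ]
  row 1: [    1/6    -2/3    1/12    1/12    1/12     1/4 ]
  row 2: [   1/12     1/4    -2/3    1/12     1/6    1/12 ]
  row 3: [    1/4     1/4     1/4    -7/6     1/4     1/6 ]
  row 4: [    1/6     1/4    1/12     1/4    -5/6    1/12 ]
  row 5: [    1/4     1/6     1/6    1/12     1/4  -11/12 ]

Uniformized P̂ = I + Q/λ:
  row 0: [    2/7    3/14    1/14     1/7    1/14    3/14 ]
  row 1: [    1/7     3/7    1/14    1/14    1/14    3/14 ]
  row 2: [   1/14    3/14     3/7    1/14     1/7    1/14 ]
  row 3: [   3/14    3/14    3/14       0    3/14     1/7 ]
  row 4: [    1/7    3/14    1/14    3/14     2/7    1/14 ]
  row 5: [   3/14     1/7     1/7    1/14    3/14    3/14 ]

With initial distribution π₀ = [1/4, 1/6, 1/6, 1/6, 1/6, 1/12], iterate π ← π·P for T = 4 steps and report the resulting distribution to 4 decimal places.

t=0: π = [0.2500, 0.1667, 0.1667, 0.1667, 0.1667, 0.0833]
t=1: π = [0.1845, 0.2440, 0.1607, 0.1012, 0.1548, 0.1548]
t=2: π = [0.1760, 0.2555, 0.1543, 0.0995, 0.1526, 0.1620]
t=3: π = [0.1757, 0.2575, 0.1523, 0.0987, 0.1525, 0.1633]
t=4: π = [0.1758, 0.2578, 0.1516, 0.0987, 0.1524, 0.1637]

π = [0.1758, 0.2578, 0.1516, 0.0987, 0.1524, 0.1637]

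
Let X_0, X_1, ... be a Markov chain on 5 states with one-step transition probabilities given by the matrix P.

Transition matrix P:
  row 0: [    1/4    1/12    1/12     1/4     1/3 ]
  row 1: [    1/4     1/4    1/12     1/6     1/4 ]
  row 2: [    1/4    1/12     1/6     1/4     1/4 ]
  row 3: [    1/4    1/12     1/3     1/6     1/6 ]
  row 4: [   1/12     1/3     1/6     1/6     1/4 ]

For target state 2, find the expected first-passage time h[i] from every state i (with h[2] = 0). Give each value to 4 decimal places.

First-step conditioning: h[2] = 0; for i ≠ 2, h[i] = 1 + Σ_k P[i][k]·h[k].
  h[0] = 1 + 1/4·h[0] + 1/12·h[1] + 1/4·h[3] + 1/3·h[4]
  h[1] = 1 + 1/4·h[0] + 1/4·h[1] + 1/6·h[3] + 1/4·h[4]
  h[3] = 1 + 1/4·h[0] + 1/12·h[1] + 1/6·h[3] + 1/6·h[4]
  h[4] = 1 + 1/12·h[0] + 1/3·h[1] + 1/6·h[3] + 1/4·h[4]
Solving the 4×4 linear system over states ≠ 2 gives exactly h = [20436/3157, 3000/451, 0, 15888/3157, 19344/3157] (h[2] = 0 is the target).

h = [6.4732, 6.6519, 0.0000, 5.0326, 6.1273]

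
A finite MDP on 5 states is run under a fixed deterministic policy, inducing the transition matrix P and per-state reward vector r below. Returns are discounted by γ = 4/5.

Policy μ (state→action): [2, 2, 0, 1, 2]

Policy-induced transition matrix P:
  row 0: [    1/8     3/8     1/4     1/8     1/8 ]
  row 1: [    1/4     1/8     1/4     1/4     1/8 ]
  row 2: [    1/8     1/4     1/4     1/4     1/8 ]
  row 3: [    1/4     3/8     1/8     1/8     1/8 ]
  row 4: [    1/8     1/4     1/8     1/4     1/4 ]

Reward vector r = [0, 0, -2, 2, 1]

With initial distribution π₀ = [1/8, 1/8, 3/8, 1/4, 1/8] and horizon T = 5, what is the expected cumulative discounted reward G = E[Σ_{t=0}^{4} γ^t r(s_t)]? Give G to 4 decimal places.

t=0: π = [0.1250, 0.1250, 0.3750, 0.2500, 0.1250], E[r] = -0.1250, γ^t·E[r] = -0.125000, running G = -0.125000
t=1: π = [0.1719, 0.2813, 0.2031, 0.2031, 0.1406], E[r] = 0.1406, γ^t·E[r] = 0.112500, running G = -0.012500
t=2: π = [0.1855, 0.2617, 0.2070, 0.2031, 0.1426], E[r] = 0.1348, γ^t·E[r] = 0.086250, running G = 0.073750
t=3: π = [0.1831, 0.2659, 0.2068, 0.2014, 0.1428], E[r] = 0.1321, γ^t·E[r] = 0.067625, running G = 0.141375
t=4: π = [0.1834, 0.2648, 0.2070, 0.2019, 0.1429], E[r] = 0.1328, γ^t·E[r] = 0.054388, running G = 0.195763

G = 0.1958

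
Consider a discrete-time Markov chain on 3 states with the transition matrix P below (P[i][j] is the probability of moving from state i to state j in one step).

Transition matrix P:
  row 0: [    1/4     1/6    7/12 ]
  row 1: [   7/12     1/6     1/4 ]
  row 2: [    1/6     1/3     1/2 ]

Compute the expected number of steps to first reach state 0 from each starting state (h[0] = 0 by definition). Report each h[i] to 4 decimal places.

h = [0.0000, 2.2500, 3.5000]

First-step conditioning: h[0] = 0; for i ≠ 0, h[i] = 1 + Σ_k P[i][k]·h[k].
  h[1] = 1 + 1/6·h[1] + 1/4·h[2]
  h[2] = 1 + 1/3·h[1] + 1/2·h[2]
Solving the 2×2 linear system over states ≠ 0 gives exactly h = [0, 9/4, 7/2] (h[0] = 0 is the target).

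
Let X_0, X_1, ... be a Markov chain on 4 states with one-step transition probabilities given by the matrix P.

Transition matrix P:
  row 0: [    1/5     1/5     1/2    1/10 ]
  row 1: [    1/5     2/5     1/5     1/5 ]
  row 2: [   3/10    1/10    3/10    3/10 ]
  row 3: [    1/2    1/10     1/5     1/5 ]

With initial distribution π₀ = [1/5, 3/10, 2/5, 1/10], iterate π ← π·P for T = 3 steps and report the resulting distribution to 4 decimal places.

t=0: π = [0.2000, 0.3000, 0.4000, 0.1000]
t=1: π = [0.2700, 0.2100, 0.3000, 0.2200]
t=2: π = [0.2960, 0.1900, 0.3110, 0.2030]
t=3: π = [0.2920, 0.1866, 0.3199, 0.2015]

π = [0.2920, 0.1866, 0.3199, 0.2015]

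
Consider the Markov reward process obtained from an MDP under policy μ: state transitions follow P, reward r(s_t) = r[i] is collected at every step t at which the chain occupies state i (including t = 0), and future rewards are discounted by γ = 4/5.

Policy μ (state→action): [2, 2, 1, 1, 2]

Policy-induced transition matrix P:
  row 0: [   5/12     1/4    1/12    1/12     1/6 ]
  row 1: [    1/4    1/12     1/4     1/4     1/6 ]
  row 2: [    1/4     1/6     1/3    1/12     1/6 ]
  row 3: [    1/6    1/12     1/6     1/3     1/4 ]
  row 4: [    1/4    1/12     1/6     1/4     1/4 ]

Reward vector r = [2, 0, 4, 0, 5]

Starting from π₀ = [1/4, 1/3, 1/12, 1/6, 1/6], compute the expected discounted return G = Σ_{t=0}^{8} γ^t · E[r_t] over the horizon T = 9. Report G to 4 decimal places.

t=0: π = [0.2500, 0.3333, 0.0833, 0.1667, 0.1667], E[r] = 1.6667, γ^t·E[r] = 1.666667, running G = 1.666667
t=1: π = [0.2778, 0.1319, 0.1875, 0.2083, 0.1944], E[r] = 2.2778, γ^t·E[r] = 1.822222, running G = 3.488889
t=2: π = [0.2789, 0.1453, 0.1858, 0.1898, 0.2002], E[r] = 2.3021, γ^t·E[r] = 1.473333, running G = 4.962222
t=3: π = [0.2807, 0.1453, 0.1865, 0.1884, 0.1992], E[r] = 2.3031, γ^t·E[r] = 1.179210, running G = 6.141432
t=4: π = [0.2811, 0.1457, 0.1865, 0.1878, 0.1990], E[r] = 2.3028, γ^t·E[r] = 0.943243, running G = 7.084675
t=5: π = [0.2812, 0.1457, 0.1865, 0.1877, 0.1989], E[r] = 2.3027, γ^t·E[r] = 0.754556, running G = 7.839231
t=6: π = [0.2812, 0.1457, 0.1865, 0.1877, 0.1989], E[r] = 2.3027, γ^t·E[r] = 0.603635, running G = 8.442866
t=7: π = [0.2812, 0.1457, 0.1865, 0.1877, 0.1989], E[r] = 2.3027, γ^t·E[r] = 0.482906, running G = 8.925772
t=8: π = [0.2812, 0.1457, 0.1865, 0.1877, 0.1989], E[r] = 2.3027, γ^t·E[r] = 0.386324, running G = 9.312097

G = 9.3121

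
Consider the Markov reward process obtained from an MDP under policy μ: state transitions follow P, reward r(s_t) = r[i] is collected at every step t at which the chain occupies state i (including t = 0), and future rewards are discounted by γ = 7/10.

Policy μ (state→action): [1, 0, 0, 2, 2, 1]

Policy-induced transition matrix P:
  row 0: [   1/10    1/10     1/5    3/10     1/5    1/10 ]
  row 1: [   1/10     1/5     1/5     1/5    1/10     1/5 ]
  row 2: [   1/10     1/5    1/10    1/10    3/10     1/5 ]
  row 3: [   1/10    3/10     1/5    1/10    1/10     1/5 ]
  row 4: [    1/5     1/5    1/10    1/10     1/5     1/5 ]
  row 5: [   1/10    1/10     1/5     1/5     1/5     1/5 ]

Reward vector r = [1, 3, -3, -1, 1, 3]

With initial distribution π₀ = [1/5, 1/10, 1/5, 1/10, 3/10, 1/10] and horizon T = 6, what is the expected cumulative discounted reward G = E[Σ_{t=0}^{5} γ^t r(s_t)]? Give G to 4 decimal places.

t=0: π = [0.2000, 0.1000, 0.2000, 0.1000, 0.3000, 0.1000], E[r] = 0.4000, γ^t·E[r] = 0.400000, running G = 0.400000
t=1: π = [0.1300, 0.1800, 0.1500, 0.1600, 0.2000, 0.1800], E[r] = 0.8000, γ^t·E[r] = 0.560000, running G = 0.960000
t=2: π = [0.1200, 0.1850, 0.1650, 0.1620, 0.1810, 0.1870], E[r] = 0.7600, γ^t·E[r] = 0.372400, running G = 1.332400
t=3: π = [0.1181, 0.1855, 0.1654, 0.1612, 0.1818, 0.1880], E[r] = 0.7630, γ^t·E[r] = 0.261709, running G = 1.594109
t=4: π = [0.1182, 0.1855, 0.1653, 0.1610, 0.1819, 0.1882], E[r] = 0.7643, γ^t·E[r] = 0.183518, running G = 1.777627
t=5: π = [0.1182, 0.1855, 0.1653, 0.1610, 0.1819, 0.1882], E[r] = 0.7641, γ^t·E[r] = 0.128428, running G = 1.906055

G = 1.9061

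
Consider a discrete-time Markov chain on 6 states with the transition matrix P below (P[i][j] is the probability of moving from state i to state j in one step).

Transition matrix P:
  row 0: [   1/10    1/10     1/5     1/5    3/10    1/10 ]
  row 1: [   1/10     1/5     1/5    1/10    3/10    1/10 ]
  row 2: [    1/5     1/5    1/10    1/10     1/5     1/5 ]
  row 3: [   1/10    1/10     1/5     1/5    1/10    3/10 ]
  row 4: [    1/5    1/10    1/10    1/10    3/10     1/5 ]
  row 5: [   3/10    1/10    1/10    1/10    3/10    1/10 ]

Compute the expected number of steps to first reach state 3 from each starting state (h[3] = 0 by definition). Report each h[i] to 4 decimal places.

First-step conditioning: h[3] = 0; for i ≠ 3, h[i] = 1 + Σ_k P[i][k]·h[k].
  h[0] = 1 + 1/10·h[0] + 1/10·h[1] + 1/5·h[2] + 3/10·h[4] + 1/10·h[5]
  h[1] = 1 + 1/10·h[0] + 1/5·h[1] + 1/5·h[2] + 3/10·h[4] + 1/10·h[5]
  h[2] = 1 + 1/5·h[0] + 1/5·h[1] + 1/10·h[2] + 1/5·h[4] + 1/5·h[5]
  h[4] = 1 + 1/5·h[0] + 1/10·h[1] + 1/10·h[2] + 3/10·h[4] + 1/5·h[5]
  h[5] = 1 + 3/10·h[0] + 1/10·h[1] + 1/10·h[2] + 3/10·h[4] + 1/10·h[5]
Solving the 5×5 linear system over states ≠ 3 gives exactly h = [315/41, 350/41, 54410/6437, 0, 54350/6437, 53905/6437] (h[3] = 0 is the target).

h = [7.6829, 8.5366, 8.4527, 0.0000, 8.4434, 8.3742]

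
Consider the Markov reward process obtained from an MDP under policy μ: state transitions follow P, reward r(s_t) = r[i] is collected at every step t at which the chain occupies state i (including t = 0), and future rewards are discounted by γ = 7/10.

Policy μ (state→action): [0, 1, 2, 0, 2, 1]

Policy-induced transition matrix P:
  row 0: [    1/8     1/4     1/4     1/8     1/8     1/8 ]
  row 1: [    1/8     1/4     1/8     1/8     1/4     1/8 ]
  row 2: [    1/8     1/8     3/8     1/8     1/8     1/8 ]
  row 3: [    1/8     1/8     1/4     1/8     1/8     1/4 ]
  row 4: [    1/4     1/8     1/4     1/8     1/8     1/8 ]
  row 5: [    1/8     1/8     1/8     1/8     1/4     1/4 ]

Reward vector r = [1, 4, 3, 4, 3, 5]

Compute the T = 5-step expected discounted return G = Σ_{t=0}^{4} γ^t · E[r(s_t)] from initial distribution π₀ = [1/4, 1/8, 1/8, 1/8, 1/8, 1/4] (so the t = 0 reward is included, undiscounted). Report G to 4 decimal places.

G = 9.1636

t=0: π = [0.2500, 0.1250, 0.1250, 0.1250, 0.1250, 0.2500], E[r] = 3.2500, γ^t·E[r] = 3.250000, running G = 3.250000
t=1: π = [0.1406, 0.1719, 0.2188, 0.1250, 0.1719, 0.1719], E[r] = 3.3594, γ^t·E[r] = 2.351563, running G = 5.601563
t=2: π = [0.1465, 0.1641, 0.2344, 0.1250, 0.1680, 0.1621], E[r] = 3.3203, γ^t·E[r] = 1.626953, running G = 7.228516
t=3: π = [0.1460, 0.1638, 0.2385, 0.1250, 0.1658, 0.1609], E[r] = 3.3186, γ^t·E[r] = 1.138281, running G = 8.366797
t=4: π = [0.1457, 0.1637, 0.2392, 0.1250, 0.1656, 0.1607], E[r] = 3.3188, γ^t·E[r] = 0.796833, running G = 9.163630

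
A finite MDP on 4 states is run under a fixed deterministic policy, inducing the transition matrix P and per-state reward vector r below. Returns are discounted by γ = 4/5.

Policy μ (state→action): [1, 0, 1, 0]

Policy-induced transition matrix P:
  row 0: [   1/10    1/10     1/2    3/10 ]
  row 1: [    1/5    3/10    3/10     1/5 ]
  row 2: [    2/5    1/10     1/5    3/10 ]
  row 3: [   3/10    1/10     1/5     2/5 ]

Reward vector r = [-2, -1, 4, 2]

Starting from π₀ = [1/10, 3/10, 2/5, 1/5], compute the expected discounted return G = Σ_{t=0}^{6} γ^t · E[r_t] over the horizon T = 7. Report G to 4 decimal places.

G = 4.7064

t=0: π = [0.1000, 0.3000, 0.4000, 0.2000], E[r] = 1.5000, γ^t·E[r] = 1.500000, running G = 1.500000
t=1: π = [0.2900, 0.1600, 0.2600, 0.2900], E[r] = 0.8800, γ^t·E[r] = 0.704000, running G = 2.204000
t=2: π = [0.2520, 0.1320, 0.3030, 0.3130], E[r] = 1.2020, γ^t·E[r] = 0.769280, running G = 2.973280
t=3: π = [0.2667, 0.1264, 0.2888, 0.3181], E[r] = 1.1316, γ^t·E[r] = 0.579379, running G = 3.552659
t=4: π = [0.2629, 0.1253, 0.2927, 0.3192], E[r] = 1.1579, γ^t·E[r] = 0.474259, running G = 4.026919
t=5: π = [0.2642, 0.1251, 0.2914, 0.3194], E[r] = 1.1510, γ^t·E[r] = 0.377160, running G = 4.404078
t=6: π = [0.2638, 0.1250, 0.2918, 0.3194], E[r] = 1.1533, γ^t·E[r] = 0.302320, running G = 4.706399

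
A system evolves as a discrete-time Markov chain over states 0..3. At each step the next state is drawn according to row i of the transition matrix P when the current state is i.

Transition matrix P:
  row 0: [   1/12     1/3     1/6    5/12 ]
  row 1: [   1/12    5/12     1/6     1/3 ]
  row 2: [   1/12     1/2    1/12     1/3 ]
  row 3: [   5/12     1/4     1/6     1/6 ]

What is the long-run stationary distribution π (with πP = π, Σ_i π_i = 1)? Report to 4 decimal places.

Balance equations π_j = Σ_i π_i·P[i][j]:
  π_0 = 1/12·π_0 + 1/12·π_1 + 1/12·π_2 + 5/12·π_3
  π_1 = 1/3·π_0 + 5/12·π_1 + 1/2·π_2 + 1/4·π_3
  π_2 = 1/6·π_0 + 1/6·π_1 + 1/12·π_2 + 1/6·π_3
  normalize: π_0 + π_1 + π_2 + π_3 = 1
Solving the linear system gives exactly π = [15/82, 777/2132, 2/13, 49/164].

π = [0.1829, 0.3644, 0.1538, 0.2988]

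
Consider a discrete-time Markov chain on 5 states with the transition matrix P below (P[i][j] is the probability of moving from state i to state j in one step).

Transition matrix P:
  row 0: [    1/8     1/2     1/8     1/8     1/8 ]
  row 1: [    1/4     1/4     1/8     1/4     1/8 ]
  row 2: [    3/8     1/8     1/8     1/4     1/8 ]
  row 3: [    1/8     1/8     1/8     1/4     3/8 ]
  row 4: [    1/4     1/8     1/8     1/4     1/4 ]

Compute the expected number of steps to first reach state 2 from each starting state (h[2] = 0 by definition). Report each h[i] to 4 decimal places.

First-step conditioning: h[2] = 0; for i ≠ 2, h[i] = 1 + Σ_k P[i][k]·h[k].
  h[0] = 1 + 1/8·h[0] + 1/2·h[1] + 1/8·h[3] + 1/8·h[4]
  h[1] = 1 + 1/4·h[0] + 1/4·h[1] + 1/4·h[3] + 1/8·h[4]
  h[3] = 1 + 1/8·h[0] + 1/8·h[1] + 1/4·h[3] + 3/8·h[4]
  h[4] = 1 + 1/4·h[0] + 1/8·h[1] + 1/4·h[3] + 1/4·h[4]
Solving the 4×4 linear system over states ≠ 2 gives exactly h = [8, 8, 0, 8, 8] (h[2] = 0 is the target).

h = [8.0000, 8.0000, 0.0000, 8.0000, 8.0000]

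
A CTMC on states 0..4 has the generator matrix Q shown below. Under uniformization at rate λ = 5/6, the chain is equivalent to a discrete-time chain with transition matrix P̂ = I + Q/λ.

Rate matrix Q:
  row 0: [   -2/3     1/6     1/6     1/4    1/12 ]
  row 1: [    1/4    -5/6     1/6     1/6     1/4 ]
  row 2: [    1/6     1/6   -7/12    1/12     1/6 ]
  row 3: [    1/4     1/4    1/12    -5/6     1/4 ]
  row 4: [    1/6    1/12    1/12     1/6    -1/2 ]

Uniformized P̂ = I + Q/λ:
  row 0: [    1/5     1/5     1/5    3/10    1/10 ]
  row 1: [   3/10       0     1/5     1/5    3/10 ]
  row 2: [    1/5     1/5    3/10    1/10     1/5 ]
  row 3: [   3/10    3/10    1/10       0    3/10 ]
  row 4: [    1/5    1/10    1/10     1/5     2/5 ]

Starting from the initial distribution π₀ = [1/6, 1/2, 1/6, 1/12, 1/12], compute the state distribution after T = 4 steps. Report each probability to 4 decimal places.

π = [0.2328, 0.1595, 0.1742, 0.1716, 0.2619]

t=0: π = [0.1667, 0.5000, 0.1667, 0.0833, 0.0833]
t=1: π = [0.2583, 0.1000, 0.2000, 0.1833, 0.2583]
t=2: π = [0.2283, 0.1725, 0.1758, 0.1692, 0.2542]
t=3: π = [0.2342, 0.1570, 0.1753, 0.1714, 0.2622]
t=4: π = [0.2328, 0.1595, 0.1742, 0.1716, 0.2619]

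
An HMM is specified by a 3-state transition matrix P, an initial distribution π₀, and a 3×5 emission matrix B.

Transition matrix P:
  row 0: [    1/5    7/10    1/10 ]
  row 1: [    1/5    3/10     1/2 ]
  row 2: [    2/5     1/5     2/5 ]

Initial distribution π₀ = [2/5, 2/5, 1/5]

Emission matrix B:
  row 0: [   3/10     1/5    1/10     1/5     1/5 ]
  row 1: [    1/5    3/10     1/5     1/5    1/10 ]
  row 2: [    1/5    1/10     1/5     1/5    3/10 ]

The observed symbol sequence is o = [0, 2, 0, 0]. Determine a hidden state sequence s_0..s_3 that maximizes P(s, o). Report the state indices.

t=0: δ = [1.200e-01, 8.000e-02, 4.000e-02]  (obs o_0=0)
t=1: δ = [2.400e-03, 1.680e-02, 8.000e-03]  ψ = [0, 0, 1]  (obs o_1=2)
t=2: δ = [1.008e-03, 1.008e-03, 1.680e-03]  ψ = [1, 1, 1]  (obs o_2=0)
t=3: δ = [2.016e-04, 1.411e-04, 1.344e-04]  ψ = [2, 0, 2]  (obs o_3=0)
backtrack: best end state = 0; path = [0, 1, 2, 0]

path = [0, 1, 2, 0]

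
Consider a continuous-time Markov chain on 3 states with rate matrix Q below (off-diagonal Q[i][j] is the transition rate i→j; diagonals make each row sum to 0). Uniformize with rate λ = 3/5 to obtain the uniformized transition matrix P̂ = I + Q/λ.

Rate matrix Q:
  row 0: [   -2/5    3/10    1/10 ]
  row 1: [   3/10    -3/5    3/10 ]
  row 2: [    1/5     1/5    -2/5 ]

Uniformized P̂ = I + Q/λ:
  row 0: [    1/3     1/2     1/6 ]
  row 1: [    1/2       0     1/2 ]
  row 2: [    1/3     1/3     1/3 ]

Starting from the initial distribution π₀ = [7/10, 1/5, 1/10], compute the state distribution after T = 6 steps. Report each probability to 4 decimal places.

π = [0.3833, 0.2970, 0.3196]

t=0: π = [0.7000, 0.2000, 0.1000]
t=1: π = [0.3667, 0.3833, 0.2500]
t=2: π = [0.3972, 0.2667, 0.3361]
t=3: π = [0.3778, 0.3106, 0.3116]
t=4: π = [0.3851, 0.2927, 0.3221]
t=5: π = [0.3821, 0.2999, 0.3179]
t=6: π = [0.3833, 0.2970, 0.3196]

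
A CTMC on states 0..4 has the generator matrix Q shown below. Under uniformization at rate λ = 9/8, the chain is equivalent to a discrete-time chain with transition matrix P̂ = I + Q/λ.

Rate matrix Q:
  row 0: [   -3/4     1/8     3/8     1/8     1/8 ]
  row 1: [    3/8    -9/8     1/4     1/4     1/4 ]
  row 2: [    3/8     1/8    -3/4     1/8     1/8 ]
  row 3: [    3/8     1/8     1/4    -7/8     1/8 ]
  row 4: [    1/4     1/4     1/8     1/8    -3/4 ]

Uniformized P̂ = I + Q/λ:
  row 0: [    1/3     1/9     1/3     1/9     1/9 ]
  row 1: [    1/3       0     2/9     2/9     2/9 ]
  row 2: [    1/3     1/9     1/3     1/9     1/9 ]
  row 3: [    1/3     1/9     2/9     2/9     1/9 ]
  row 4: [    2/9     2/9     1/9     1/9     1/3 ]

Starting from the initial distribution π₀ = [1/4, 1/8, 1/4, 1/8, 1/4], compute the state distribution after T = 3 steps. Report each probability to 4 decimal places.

t=0: π = [0.2500, 0.1250, 0.2500, 0.1250, 0.2500]
t=1: π = [0.3056, 0.1250, 0.2500, 0.1389, 0.1806]
t=2: π = [0.3133, 0.1173, 0.2639, 0.1404, 0.1651]
t=3: π = [0.3150, 0.1164, 0.2680, 0.1397, 0.1608]

π = [0.3150, 0.1164, 0.2680, 0.1397, 0.1608]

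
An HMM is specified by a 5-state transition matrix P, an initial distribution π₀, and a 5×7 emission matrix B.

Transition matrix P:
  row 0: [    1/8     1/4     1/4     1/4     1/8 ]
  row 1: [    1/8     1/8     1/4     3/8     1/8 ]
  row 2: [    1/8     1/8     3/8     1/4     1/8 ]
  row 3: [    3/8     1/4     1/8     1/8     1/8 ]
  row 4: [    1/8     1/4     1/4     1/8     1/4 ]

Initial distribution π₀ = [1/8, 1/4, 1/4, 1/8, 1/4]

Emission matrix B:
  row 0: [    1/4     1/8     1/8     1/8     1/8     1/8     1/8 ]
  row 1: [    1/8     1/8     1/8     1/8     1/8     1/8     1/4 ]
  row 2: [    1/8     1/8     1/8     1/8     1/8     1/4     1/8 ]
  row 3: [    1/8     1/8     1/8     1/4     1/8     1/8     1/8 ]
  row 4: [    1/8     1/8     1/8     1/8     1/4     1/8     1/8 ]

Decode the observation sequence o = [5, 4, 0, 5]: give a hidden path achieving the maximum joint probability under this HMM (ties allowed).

t=0: δ = [1.562e-02, 3.125e-02, 6.250e-02, 1.562e-02, 3.125e-02]  (obs o_0=5)
t=1: δ = [9.766e-04, 9.766e-04, 2.930e-03, 1.953e-03, 1.953e-03]  ψ = [2, 2, 2, 2, 2]  (obs o_1=4)
t=2: δ = [1.831e-04, 6.104e-05, 1.373e-04, 9.155e-05, 6.104e-05]  ψ = [3, 3, 2, 2, 4]  (obs o_2=0)
t=3: δ = [4.292e-06, 5.722e-06, 1.287e-05, 5.722e-06, 2.861e-06]  ψ = [3, 0, 2, 0, 0]  (obs o_3=5)
backtrack: best end state = 2; path = [2, 2, 2, 2]

path = [2, 2, 2, 2]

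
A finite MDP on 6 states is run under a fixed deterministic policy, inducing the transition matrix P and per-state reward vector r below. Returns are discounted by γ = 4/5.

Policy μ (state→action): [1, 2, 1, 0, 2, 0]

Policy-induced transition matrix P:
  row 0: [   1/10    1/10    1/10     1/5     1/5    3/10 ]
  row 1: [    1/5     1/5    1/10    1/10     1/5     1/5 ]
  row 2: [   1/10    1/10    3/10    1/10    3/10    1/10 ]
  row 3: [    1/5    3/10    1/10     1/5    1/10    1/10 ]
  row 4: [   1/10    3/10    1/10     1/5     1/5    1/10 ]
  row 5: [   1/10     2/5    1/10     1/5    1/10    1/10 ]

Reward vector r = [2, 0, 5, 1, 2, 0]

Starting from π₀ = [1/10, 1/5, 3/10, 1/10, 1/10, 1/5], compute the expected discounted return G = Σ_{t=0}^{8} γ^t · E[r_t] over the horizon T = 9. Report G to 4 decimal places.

G = 6.9367

t=0: π = [0.1000, 0.2000, 0.3000, 0.1000, 0.1000, 0.2000], E[r] = 2.0000, γ^t·E[r] = 2.000000, running G = 2.000000
t=1: π = [0.1300, 0.2200, 0.1600, 0.1500, 0.2000, 0.1400], E[r] = 1.6100, γ^t·E[r] = 1.288000, running G = 3.288000
t=2: π = [0.1370, 0.2340, 0.1320, 0.1620, 0.1870, 0.1480], E[r] = 1.4700, γ^t·E[r] = 0.940800, running G = 4.228800
t=3: π = [0.1396, 0.2376, 0.1264, 0.1634, 0.1822, 0.1508], E[r] = 1.4390, γ^t·E[r] = 0.736768, running G = 4.965568
t=4: π = [0.1401, 0.2381, 0.1253, 0.1636, 0.1812, 0.1517], E[r] = 1.4326, γ^t·E[r] = 0.586809, running G = 5.552377
t=5: π = [0.1402, 0.2383, 0.1251, 0.1637, 0.1810, 0.1518], E[r] = 1.4313, γ^t·E[r] = 0.469003, running G = 6.021380
t=6: π = [0.1402, 0.2383, 0.1250, 0.1637, 0.1810, 0.1519], E[r] = 1.4310, γ^t·E[r] = 0.375134, running G = 6.396515
t=7: π = [0.1402, 0.2383, 0.1250, 0.1637, 0.1809, 0.1519], E[r] = 1.4310, γ^t·E[r] = 0.300096, running G = 6.696611
t=8: π = [0.1402, 0.2383, 0.1250, 0.1637, 0.1809, 0.1519], E[r] = 1.4310, γ^t·E[r] = 0.240075, running G = 6.936686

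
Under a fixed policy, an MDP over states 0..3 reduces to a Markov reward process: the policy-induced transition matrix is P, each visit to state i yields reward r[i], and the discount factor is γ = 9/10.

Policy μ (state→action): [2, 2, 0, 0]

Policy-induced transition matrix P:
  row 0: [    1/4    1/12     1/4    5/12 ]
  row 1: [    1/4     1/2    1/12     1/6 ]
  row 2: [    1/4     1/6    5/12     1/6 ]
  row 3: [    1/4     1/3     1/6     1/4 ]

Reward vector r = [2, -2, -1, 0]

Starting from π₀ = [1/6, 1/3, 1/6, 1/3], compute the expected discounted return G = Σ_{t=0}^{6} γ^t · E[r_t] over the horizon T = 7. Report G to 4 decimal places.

t=0: π = [0.1667, 0.3333, 0.1667, 0.3333], E[r] = -0.5000, γ^t·E[r] = -0.500000, running G = -0.500000
t=1: π = [0.2500, 0.3194, 0.1944, 0.2361], E[r] = -0.3333, γ^t·E[r] = -0.300000, running G = -0.800000
t=2: π = [0.2500, 0.2917, 0.2095, 0.2488], E[r] = -0.2928, γ^t·E[r] = -0.237188, running G = -1.037188
t=3: π = [0.2500, 0.2845, 0.2156, 0.2499], E[r] = -0.2846, γ^t·E[r] = -0.207492, running G = -1.244680
t=4: π = [0.2500, 0.2823, 0.2177, 0.2500], E[r] = -0.2823, γ^t·E[r] = -0.185240, running G = -1.429920
t=5: π = [0.2500, 0.2816, 0.2184, 0.2500], E[r] = -0.2816, γ^t·E[r] = -0.166287, running G = -1.596207
t=6: π = [0.2500, 0.2814, 0.2186, 0.2500], E[r] = -0.2814, γ^t·E[r] = -0.149531, running G = -1.745738

G = -1.7457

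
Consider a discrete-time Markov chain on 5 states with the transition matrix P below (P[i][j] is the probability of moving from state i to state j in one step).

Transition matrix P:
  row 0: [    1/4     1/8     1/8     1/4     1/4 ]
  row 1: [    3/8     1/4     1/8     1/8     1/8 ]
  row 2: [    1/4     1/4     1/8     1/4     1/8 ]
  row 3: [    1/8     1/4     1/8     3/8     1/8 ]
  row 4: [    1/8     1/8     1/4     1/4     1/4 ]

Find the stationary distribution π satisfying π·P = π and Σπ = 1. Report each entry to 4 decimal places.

π = [0.2211, 0.2006, 0.1468, 0.2571, 0.1744]

Balance equations π_j = Σ_i π_i·P[i][j]:
  π_0 = 1/4·π_0 + 3/8·π_1 + 1/4·π_2 + 1/8·π_3 + 1/8·π_4
  π_1 = 1/8·π_0 + 1/4·π_1 + 1/4·π_2 + 1/4·π_3 + 1/8·π_4
  π_2 = 1/8·π_0 + 1/8·π_1 + 1/8·π_2 + 1/8·π_3 + 1/4·π_4
  π_3 = 1/4·π_0 + 1/8·π_1 + 1/4·π_2 + 3/8·π_3 + 1/4·π_4
  normalize: π_0 + π_1 + π_2 + π_3 + π_4 = 1
Solving the linear system gives exactly π = [90/407, 653/3256, 239/1628, 837/3256, 71/407].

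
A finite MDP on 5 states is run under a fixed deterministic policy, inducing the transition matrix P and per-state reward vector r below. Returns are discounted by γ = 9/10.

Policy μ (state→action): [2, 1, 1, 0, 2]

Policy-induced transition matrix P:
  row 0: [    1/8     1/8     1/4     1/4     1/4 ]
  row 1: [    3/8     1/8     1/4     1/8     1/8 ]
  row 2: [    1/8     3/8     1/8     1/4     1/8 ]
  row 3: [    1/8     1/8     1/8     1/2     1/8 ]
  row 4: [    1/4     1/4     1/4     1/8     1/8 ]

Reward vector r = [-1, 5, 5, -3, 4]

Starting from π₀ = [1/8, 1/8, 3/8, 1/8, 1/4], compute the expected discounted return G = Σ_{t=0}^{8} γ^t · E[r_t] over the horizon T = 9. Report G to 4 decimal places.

G = 11.0415

t=0: π = [0.1250, 0.1250, 0.3750, 0.1250, 0.2500], E[r] = 3.0000, γ^t·E[r] = 3.000000, running G = 3.000000
t=1: π = [0.1875, 0.2500, 0.1875, 0.2344, 0.1406], E[r] = 1.8594, γ^t·E[r] = 1.673438, running G = 4.673438
t=2: π = [0.2051, 0.1895, 0.1973, 0.2598, 0.1484], E[r] = 1.5430, γ^t·E[r] = 1.249805, running G = 5.923242
t=3: π = [0.1909, 0.1929, 0.1929, 0.2727, 0.1506], E[r] = 1.5222, γ^t·E[r] = 1.109696, running G = 7.032938
t=4: π = [0.1920, 0.1920, 0.1918, 0.2752, 0.1489], E[r] = 1.4969, γ^t·E[r] = 0.982148, running G = 8.015086
t=5: π = [0.1916, 0.1916, 0.1916, 0.2762, 0.1490], E[r] = 1.4917, γ^t·E[r] = 0.880840, running G = 8.895926
t=6: π = [0.1915, 0.1915, 0.1915, 0.2765, 0.1490], E[r] = 1.4901, γ^t·E[r] = 0.791915, running G = 9.687842
t=7: π = [0.1915, 0.1915, 0.1915, 0.2766, 0.1489], E[r] = 1.4896, γ^t·E[r] = 0.712460, running G = 10.400302
t=8: π = [0.1915, 0.1915, 0.1915, 0.2766, 0.1489], E[r] = 1.4894, γ^t·E[r] = 0.641150, running G = 11.041452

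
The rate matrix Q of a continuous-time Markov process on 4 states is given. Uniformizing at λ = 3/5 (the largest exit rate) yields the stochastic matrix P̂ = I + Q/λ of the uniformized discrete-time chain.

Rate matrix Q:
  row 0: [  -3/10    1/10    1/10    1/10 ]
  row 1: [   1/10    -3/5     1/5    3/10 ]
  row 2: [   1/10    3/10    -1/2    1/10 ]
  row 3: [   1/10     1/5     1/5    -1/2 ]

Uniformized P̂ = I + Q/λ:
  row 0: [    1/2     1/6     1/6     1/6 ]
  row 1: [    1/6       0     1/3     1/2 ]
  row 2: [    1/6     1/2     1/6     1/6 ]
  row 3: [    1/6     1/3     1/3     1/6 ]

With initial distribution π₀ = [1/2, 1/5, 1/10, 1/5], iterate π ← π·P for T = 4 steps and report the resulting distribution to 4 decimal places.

t=0: π = [0.5000, 0.2000, 0.1000, 0.2000]
t=1: π = [0.3333, 0.2000, 0.2333, 0.2333]
t=2: π = [0.2778, 0.2500, 0.2389, 0.2333]
t=3: π = [0.2593, 0.2435, 0.2472, 0.2500]
t=4: π = [0.2531, 0.2502, 0.2489, 0.2478]

π = [0.2531, 0.2502, 0.2489, 0.2478]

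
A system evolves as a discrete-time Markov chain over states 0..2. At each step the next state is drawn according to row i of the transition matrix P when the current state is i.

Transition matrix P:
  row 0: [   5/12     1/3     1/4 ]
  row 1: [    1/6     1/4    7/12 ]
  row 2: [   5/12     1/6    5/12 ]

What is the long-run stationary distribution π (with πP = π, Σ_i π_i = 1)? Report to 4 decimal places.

Balance equations π_j = Σ_i π_i·P[i][j]:
  π_0 = 5/12·π_0 + 1/6·π_1 + 5/12·π_2
  π_1 = 1/3·π_0 + 1/4·π_1 + 1/6·π_2
  normalize: π_0 + π_1 + π_2 = 1
Solving the linear system gives exactly π = [49/138, 17/69, 55/138].

π = [0.3551, 0.2464, 0.3986]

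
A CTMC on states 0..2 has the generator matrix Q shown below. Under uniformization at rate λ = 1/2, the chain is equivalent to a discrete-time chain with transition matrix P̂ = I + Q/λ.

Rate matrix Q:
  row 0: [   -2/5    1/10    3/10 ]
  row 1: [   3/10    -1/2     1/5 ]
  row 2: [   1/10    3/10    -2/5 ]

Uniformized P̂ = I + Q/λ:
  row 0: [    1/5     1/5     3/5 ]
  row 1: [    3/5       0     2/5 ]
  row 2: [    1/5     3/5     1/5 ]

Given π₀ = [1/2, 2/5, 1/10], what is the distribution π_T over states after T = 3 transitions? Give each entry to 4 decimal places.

π = [0.3440, 0.2784, 0.3776]

t=0: π = [0.5000, 0.4000, 0.1000]
t=1: π = [0.3600, 0.1600, 0.4800]
t=2: π = [0.2640, 0.3600, 0.3760]
t=3: π = [0.3440, 0.2784, 0.3776]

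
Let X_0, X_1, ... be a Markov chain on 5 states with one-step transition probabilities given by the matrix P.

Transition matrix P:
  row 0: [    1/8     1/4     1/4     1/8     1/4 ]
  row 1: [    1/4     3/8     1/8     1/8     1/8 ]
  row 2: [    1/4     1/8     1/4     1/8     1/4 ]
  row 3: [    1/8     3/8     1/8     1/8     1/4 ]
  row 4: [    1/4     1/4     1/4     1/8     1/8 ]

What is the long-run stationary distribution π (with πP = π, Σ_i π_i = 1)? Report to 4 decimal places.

Balance equations π_j = Σ_i π_i·P[i][j]:
  π_0 = 1/8·π_0 + 1/4·π_1 + 1/4·π_2 + 1/8·π_3 + 1/4·π_4
  π_1 = 1/4·π_0 + 3/8·π_1 + 1/8·π_2 + 3/8·π_3 + 1/4·π_4
  π_2 = 1/4·π_0 + 1/8·π_1 + 1/4·π_2 + 1/8·π_3 + 1/4·π_4
  π_3 = 1/8·π_0 + 1/8·π_1 + 1/8·π_2 + 1/8·π_3 + 1/8·π_4
  normalize: π_0 + π_1 + π_2 + π_3 + π_4 = 1
Solving the linear system gives exactly π = [5/24, 11/40, 1/5, 1/8, 23/120].

π = [0.2083, 0.2750, 0.2000, 0.1250, 0.1917]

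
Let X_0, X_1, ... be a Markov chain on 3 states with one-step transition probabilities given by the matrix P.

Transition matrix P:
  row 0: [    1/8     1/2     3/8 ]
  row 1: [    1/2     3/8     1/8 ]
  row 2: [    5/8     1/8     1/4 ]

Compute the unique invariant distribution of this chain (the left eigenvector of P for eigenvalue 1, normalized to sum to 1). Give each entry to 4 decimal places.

π = [0.3867, 0.3600, 0.2533]

Balance equations π_j = Σ_i π_i·P[i][j]:
  π_0 = 1/8·π_0 + 1/2·π_1 + 5/8·π_2
  π_1 = 1/2·π_0 + 3/8·π_1 + 1/8·π_2
  normalize: π_0 + π_1 + π_2 = 1
Solving the linear system gives exactly π = [29/75, 9/25, 19/75].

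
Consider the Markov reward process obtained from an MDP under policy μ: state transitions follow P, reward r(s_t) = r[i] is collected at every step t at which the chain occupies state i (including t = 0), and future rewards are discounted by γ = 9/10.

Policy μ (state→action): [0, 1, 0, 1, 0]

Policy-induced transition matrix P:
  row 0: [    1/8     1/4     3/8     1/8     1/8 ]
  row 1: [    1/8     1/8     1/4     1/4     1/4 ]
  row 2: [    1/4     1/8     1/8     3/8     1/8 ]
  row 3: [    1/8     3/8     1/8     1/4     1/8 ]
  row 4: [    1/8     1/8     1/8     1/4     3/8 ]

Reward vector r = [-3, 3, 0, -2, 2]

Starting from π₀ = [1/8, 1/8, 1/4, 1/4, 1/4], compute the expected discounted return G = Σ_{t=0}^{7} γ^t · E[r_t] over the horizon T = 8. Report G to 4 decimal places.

t=0: π = [0.1250, 0.1250, 0.2500, 0.2500, 0.2500], E[r] = 0.0000, γ^t·E[r] = 0.000000, running G = 0.000000
t=1: π = [0.1563, 0.2031, 0.1719, 0.2656, 0.2031], E[r] = 0.0156, γ^t·E[r] = 0.014063, running G = 0.014063
t=2: π = [0.1465, 0.2109, 0.1895, 0.2520, 0.2012], E[r] = 0.0918, γ^t·E[r] = 0.074355, running G = 0.088418
t=3: π = [0.1487, 0.2063, 0.1880, 0.2554, 0.2017], E[r] = 0.0654, γ^t·E[r] = 0.047698, running G = 0.136116
t=4: π = [0.1485, 0.2074, 0.1880, 0.2549, 0.2012], E[r] = 0.0694, γ^t·E[r] = 0.045511, running G = 0.181628
t=5: π = [0.1485, 0.2073, 0.1881, 0.2549, 0.2012], E[r] = 0.0690, γ^t·E[r] = 0.040733, running G = 0.222360
t=6: π = [0.1485, 0.2073, 0.1880, 0.2549, 0.2012], E[r] = 0.0689, γ^t·E[r] = 0.036623, running G = 0.258983
t=7: π = [0.1485, 0.2073, 0.1880, 0.2549, 0.2012], E[r] = 0.0689, γ^t·E[r] = 0.032972, running G = 0.291955

G = 0.2920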